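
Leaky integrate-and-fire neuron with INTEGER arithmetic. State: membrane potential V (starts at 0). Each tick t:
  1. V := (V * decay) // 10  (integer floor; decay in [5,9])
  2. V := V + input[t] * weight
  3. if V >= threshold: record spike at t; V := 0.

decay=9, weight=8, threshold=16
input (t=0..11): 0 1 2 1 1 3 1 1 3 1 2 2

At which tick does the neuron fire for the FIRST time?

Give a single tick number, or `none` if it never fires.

Answer: 2

Derivation:
t=0: input=0 -> V=0
t=1: input=1 -> V=8
t=2: input=2 -> V=0 FIRE
t=3: input=1 -> V=8
t=4: input=1 -> V=15
t=5: input=3 -> V=0 FIRE
t=6: input=1 -> V=8
t=7: input=1 -> V=15
t=8: input=3 -> V=0 FIRE
t=9: input=1 -> V=8
t=10: input=2 -> V=0 FIRE
t=11: input=2 -> V=0 FIRE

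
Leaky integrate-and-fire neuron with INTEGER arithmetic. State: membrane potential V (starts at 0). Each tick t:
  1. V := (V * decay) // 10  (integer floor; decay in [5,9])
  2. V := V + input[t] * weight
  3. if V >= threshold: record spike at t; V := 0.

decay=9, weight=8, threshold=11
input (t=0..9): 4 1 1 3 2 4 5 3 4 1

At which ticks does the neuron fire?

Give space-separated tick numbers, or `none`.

Answer: 0 2 3 4 5 6 7 8

Derivation:
t=0: input=4 -> V=0 FIRE
t=1: input=1 -> V=8
t=2: input=1 -> V=0 FIRE
t=3: input=3 -> V=0 FIRE
t=4: input=2 -> V=0 FIRE
t=5: input=4 -> V=0 FIRE
t=6: input=5 -> V=0 FIRE
t=7: input=3 -> V=0 FIRE
t=8: input=4 -> V=0 FIRE
t=9: input=1 -> V=8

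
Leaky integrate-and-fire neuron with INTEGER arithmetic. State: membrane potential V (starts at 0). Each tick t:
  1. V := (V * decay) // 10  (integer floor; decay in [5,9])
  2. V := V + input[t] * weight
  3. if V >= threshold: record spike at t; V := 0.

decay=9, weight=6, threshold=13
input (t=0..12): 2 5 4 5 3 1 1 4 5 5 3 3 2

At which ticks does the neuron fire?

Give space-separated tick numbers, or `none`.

t=0: input=2 -> V=12
t=1: input=5 -> V=0 FIRE
t=2: input=4 -> V=0 FIRE
t=3: input=5 -> V=0 FIRE
t=4: input=3 -> V=0 FIRE
t=5: input=1 -> V=6
t=6: input=1 -> V=11
t=7: input=4 -> V=0 FIRE
t=8: input=5 -> V=0 FIRE
t=9: input=5 -> V=0 FIRE
t=10: input=3 -> V=0 FIRE
t=11: input=3 -> V=0 FIRE
t=12: input=2 -> V=12

Answer: 1 2 3 4 7 8 9 10 11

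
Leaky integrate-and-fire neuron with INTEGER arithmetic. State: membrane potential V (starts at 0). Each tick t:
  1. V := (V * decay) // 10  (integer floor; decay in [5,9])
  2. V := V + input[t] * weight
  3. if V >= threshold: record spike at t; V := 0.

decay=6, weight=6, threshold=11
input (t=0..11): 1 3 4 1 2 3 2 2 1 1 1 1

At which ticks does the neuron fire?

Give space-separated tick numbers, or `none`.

t=0: input=1 -> V=6
t=1: input=3 -> V=0 FIRE
t=2: input=4 -> V=0 FIRE
t=3: input=1 -> V=6
t=4: input=2 -> V=0 FIRE
t=5: input=3 -> V=0 FIRE
t=6: input=2 -> V=0 FIRE
t=7: input=2 -> V=0 FIRE
t=8: input=1 -> V=6
t=9: input=1 -> V=9
t=10: input=1 -> V=0 FIRE
t=11: input=1 -> V=6

Answer: 1 2 4 5 6 7 10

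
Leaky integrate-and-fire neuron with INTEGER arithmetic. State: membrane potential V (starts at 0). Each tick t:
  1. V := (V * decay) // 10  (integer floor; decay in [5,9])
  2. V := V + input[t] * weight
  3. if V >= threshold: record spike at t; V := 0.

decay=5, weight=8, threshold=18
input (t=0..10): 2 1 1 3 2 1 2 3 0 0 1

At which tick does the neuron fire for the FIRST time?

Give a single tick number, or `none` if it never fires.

t=0: input=2 -> V=16
t=1: input=1 -> V=16
t=2: input=1 -> V=16
t=3: input=3 -> V=0 FIRE
t=4: input=2 -> V=16
t=5: input=1 -> V=16
t=6: input=2 -> V=0 FIRE
t=7: input=3 -> V=0 FIRE
t=8: input=0 -> V=0
t=9: input=0 -> V=0
t=10: input=1 -> V=8

Answer: 3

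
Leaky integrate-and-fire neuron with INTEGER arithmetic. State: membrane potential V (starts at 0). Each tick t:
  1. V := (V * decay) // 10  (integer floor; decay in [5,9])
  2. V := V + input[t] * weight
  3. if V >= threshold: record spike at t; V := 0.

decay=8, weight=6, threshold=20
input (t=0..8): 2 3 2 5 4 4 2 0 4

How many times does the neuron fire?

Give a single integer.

t=0: input=2 -> V=12
t=1: input=3 -> V=0 FIRE
t=2: input=2 -> V=12
t=3: input=5 -> V=0 FIRE
t=4: input=4 -> V=0 FIRE
t=5: input=4 -> V=0 FIRE
t=6: input=2 -> V=12
t=7: input=0 -> V=9
t=8: input=4 -> V=0 FIRE

Answer: 5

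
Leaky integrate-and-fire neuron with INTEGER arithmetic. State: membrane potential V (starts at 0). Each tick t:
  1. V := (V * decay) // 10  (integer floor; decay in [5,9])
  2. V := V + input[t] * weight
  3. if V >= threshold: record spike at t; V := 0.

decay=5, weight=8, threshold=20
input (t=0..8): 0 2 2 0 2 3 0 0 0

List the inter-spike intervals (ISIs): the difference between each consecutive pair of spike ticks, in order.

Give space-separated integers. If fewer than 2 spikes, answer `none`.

t=0: input=0 -> V=0
t=1: input=2 -> V=16
t=2: input=2 -> V=0 FIRE
t=3: input=0 -> V=0
t=4: input=2 -> V=16
t=5: input=3 -> V=0 FIRE
t=6: input=0 -> V=0
t=7: input=0 -> V=0
t=8: input=0 -> V=0

Answer: 3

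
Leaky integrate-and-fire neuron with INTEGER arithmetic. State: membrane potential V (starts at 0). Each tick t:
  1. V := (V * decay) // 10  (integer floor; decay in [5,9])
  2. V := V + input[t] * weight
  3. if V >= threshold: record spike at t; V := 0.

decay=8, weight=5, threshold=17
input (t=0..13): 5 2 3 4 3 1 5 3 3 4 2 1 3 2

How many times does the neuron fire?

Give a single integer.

t=0: input=5 -> V=0 FIRE
t=1: input=2 -> V=10
t=2: input=3 -> V=0 FIRE
t=3: input=4 -> V=0 FIRE
t=4: input=3 -> V=15
t=5: input=1 -> V=0 FIRE
t=6: input=5 -> V=0 FIRE
t=7: input=3 -> V=15
t=8: input=3 -> V=0 FIRE
t=9: input=4 -> V=0 FIRE
t=10: input=2 -> V=10
t=11: input=1 -> V=13
t=12: input=3 -> V=0 FIRE
t=13: input=2 -> V=10

Answer: 8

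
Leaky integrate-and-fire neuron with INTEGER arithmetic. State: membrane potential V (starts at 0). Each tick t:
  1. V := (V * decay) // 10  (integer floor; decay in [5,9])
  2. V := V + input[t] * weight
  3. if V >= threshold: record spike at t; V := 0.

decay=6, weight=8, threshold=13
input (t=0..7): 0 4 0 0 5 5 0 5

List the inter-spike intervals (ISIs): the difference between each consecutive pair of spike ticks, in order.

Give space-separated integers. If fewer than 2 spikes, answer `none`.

t=0: input=0 -> V=0
t=1: input=4 -> V=0 FIRE
t=2: input=0 -> V=0
t=3: input=0 -> V=0
t=4: input=5 -> V=0 FIRE
t=5: input=5 -> V=0 FIRE
t=6: input=0 -> V=0
t=7: input=5 -> V=0 FIRE

Answer: 3 1 2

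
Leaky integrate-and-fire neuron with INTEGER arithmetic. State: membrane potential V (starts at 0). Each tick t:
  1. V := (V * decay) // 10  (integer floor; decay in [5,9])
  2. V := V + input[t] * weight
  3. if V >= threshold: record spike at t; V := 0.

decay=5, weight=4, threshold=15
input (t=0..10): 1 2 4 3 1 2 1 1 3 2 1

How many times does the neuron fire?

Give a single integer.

Answer: 2

Derivation:
t=0: input=1 -> V=4
t=1: input=2 -> V=10
t=2: input=4 -> V=0 FIRE
t=3: input=3 -> V=12
t=4: input=1 -> V=10
t=5: input=2 -> V=13
t=6: input=1 -> V=10
t=7: input=1 -> V=9
t=8: input=3 -> V=0 FIRE
t=9: input=2 -> V=8
t=10: input=1 -> V=8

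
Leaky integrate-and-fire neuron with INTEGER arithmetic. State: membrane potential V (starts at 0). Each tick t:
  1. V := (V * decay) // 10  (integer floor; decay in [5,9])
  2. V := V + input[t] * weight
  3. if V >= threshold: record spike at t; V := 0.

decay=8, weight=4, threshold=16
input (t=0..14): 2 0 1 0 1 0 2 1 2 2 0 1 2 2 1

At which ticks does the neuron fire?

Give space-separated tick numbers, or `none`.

Answer: 8 13

Derivation:
t=0: input=2 -> V=8
t=1: input=0 -> V=6
t=2: input=1 -> V=8
t=3: input=0 -> V=6
t=4: input=1 -> V=8
t=5: input=0 -> V=6
t=6: input=2 -> V=12
t=7: input=1 -> V=13
t=8: input=2 -> V=0 FIRE
t=9: input=2 -> V=8
t=10: input=0 -> V=6
t=11: input=1 -> V=8
t=12: input=2 -> V=14
t=13: input=2 -> V=0 FIRE
t=14: input=1 -> V=4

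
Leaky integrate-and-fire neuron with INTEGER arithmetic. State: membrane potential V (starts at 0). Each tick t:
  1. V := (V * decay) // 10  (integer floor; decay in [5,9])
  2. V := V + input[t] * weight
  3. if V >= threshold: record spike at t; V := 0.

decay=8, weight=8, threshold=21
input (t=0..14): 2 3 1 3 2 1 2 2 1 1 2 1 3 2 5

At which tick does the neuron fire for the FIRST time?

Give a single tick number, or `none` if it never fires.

Answer: 1

Derivation:
t=0: input=2 -> V=16
t=1: input=3 -> V=0 FIRE
t=2: input=1 -> V=8
t=3: input=3 -> V=0 FIRE
t=4: input=2 -> V=16
t=5: input=1 -> V=20
t=6: input=2 -> V=0 FIRE
t=7: input=2 -> V=16
t=8: input=1 -> V=20
t=9: input=1 -> V=0 FIRE
t=10: input=2 -> V=16
t=11: input=1 -> V=20
t=12: input=3 -> V=0 FIRE
t=13: input=2 -> V=16
t=14: input=5 -> V=0 FIRE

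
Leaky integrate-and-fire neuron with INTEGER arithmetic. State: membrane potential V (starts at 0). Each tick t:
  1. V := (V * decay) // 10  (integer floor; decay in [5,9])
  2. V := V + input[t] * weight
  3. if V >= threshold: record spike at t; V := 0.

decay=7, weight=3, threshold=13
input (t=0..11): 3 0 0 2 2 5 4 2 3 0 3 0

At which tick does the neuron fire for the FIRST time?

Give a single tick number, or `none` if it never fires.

t=0: input=3 -> V=9
t=1: input=0 -> V=6
t=2: input=0 -> V=4
t=3: input=2 -> V=8
t=4: input=2 -> V=11
t=5: input=5 -> V=0 FIRE
t=6: input=4 -> V=12
t=7: input=2 -> V=0 FIRE
t=8: input=3 -> V=9
t=9: input=0 -> V=6
t=10: input=3 -> V=0 FIRE
t=11: input=0 -> V=0

Answer: 5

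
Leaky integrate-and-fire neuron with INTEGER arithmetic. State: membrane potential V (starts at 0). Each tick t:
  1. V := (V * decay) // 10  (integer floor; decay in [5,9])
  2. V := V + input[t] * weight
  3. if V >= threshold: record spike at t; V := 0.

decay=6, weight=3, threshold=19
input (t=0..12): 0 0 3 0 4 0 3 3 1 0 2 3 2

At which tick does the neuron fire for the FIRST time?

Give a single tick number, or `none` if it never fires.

t=0: input=0 -> V=0
t=1: input=0 -> V=0
t=2: input=3 -> V=9
t=3: input=0 -> V=5
t=4: input=4 -> V=15
t=5: input=0 -> V=9
t=6: input=3 -> V=14
t=7: input=3 -> V=17
t=8: input=1 -> V=13
t=9: input=0 -> V=7
t=10: input=2 -> V=10
t=11: input=3 -> V=15
t=12: input=2 -> V=15

Answer: none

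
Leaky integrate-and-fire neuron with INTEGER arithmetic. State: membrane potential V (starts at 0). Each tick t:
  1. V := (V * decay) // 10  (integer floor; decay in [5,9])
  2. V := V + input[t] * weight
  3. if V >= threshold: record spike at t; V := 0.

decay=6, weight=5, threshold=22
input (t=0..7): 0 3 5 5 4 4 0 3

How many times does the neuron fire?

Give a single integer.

Answer: 3

Derivation:
t=0: input=0 -> V=0
t=1: input=3 -> V=15
t=2: input=5 -> V=0 FIRE
t=3: input=5 -> V=0 FIRE
t=4: input=4 -> V=20
t=5: input=4 -> V=0 FIRE
t=6: input=0 -> V=0
t=7: input=3 -> V=15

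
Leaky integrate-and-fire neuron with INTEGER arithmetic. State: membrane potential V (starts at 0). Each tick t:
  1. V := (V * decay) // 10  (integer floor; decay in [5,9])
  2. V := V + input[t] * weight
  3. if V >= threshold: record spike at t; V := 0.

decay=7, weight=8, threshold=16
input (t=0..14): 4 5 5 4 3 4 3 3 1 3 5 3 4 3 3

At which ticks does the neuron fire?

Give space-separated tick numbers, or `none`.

Answer: 0 1 2 3 4 5 6 7 9 10 11 12 13 14

Derivation:
t=0: input=4 -> V=0 FIRE
t=1: input=5 -> V=0 FIRE
t=2: input=5 -> V=0 FIRE
t=3: input=4 -> V=0 FIRE
t=4: input=3 -> V=0 FIRE
t=5: input=4 -> V=0 FIRE
t=6: input=3 -> V=0 FIRE
t=7: input=3 -> V=0 FIRE
t=8: input=1 -> V=8
t=9: input=3 -> V=0 FIRE
t=10: input=5 -> V=0 FIRE
t=11: input=3 -> V=0 FIRE
t=12: input=4 -> V=0 FIRE
t=13: input=3 -> V=0 FIRE
t=14: input=3 -> V=0 FIRE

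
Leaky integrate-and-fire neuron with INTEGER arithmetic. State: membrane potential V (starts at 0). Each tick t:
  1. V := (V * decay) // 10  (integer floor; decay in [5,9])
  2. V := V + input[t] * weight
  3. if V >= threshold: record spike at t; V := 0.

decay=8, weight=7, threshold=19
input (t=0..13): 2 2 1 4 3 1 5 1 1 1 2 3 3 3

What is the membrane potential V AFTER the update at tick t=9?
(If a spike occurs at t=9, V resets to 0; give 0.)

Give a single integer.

t=0: input=2 -> V=14
t=1: input=2 -> V=0 FIRE
t=2: input=1 -> V=7
t=3: input=4 -> V=0 FIRE
t=4: input=3 -> V=0 FIRE
t=5: input=1 -> V=7
t=6: input=5 -> V=0 FIRE
t=7: input=1 -> V=7
t=8: input=1 -> V=12
t=9: input=1 -> V=16
t=10: input=2 -> V=0 FIRE
t=11: input=3 -> V=0 FIRE
t=12: input=3 -> V=0 FIRE
t=13: input=3 -> V=0 FIRE

Answer: 16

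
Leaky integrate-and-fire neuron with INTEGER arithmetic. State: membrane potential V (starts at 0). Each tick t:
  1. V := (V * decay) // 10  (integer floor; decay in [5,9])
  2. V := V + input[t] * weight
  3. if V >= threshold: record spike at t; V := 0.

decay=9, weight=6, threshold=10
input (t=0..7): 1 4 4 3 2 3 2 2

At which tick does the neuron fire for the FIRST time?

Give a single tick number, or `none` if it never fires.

t=0: input=1 -> V=6
t=1: input=4 -> V=0 FIRE
t=2: input=4 -> V=0 FIRE
t=3: input=3 -> V=0 FIRE
t=4: input=2 -> V=0 FIRE
t=5: input=3 -> V=0 FIRE
t=6: input=2 -> V=0 FIRE
t=7: input=2 -> V=0 FIRE

Answer: 1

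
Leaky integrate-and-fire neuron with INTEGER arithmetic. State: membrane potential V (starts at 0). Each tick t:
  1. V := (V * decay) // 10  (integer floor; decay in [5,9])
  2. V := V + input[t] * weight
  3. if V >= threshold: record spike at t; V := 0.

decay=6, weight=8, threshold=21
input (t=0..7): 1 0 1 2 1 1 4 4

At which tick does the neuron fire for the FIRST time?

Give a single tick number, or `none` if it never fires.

t=0: input=1 -> V=8
t=1: input=0 -> V=4
t=2: input=1 -> V=10
t=3: input=2 -> V=0 FIRE
t=4: input=1 -> V=8
t=5: input=1 -> V=12
t=6: input=4 -> V=0 FIRE
t=7: input=4 -> V=0 FIRE

Answer: 3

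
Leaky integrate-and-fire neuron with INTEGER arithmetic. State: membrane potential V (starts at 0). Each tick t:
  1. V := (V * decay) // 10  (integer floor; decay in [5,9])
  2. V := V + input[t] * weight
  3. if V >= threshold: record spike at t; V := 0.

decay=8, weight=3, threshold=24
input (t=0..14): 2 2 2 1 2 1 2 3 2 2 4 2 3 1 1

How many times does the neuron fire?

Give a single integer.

Answer: 1

Derivation:
t=0: input=2 -> V=6
t=1: input=2 -> V=10
t=2: input=2 -> V=14
t=3: input=1 -> V=14
t=4: input=2 -> V=17
t=5: input=1 -> V=16
t=6: input=2 -> V=18
t=7: input=3 -> V=23
t=8: input=2 -> V=0 FIRE
t=9: input=2 -> V=6
t=10: input=4 -> V=16
t=11: input=2 -> V=18
t=12: input=3 -> V=23
t=13: input=1 -> V=21
t=14: input=1 -> V=19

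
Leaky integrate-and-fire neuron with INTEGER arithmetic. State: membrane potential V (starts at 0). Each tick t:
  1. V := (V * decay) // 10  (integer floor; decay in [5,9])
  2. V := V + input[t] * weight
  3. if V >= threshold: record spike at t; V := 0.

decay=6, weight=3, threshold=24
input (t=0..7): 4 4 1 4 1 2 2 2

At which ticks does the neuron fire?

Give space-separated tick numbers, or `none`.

t=0: input=4 -> V=12
t=1: input=4 -> V=19
t=2: input=1 -> V=14
t=3: input=4 -> V=20
t=4: input=1 -> V=15
t=5: input=2 -> V=15
t=6: input=2 -> V=15
t=7: input=2 -> V=15

Answer: none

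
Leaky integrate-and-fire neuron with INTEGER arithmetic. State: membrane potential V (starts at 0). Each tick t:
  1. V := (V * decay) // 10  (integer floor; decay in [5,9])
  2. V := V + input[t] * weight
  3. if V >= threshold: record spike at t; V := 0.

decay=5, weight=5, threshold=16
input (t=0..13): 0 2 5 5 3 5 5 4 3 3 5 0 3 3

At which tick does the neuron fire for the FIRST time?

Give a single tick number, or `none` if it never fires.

t=0: input=0 -> V=0
t=1: input=2 -> V=10
t=2: input=5 -> V=0 FIRE
t=3: input=5 -> V=0 FIRE
t=4: input=3 -> V=15
t=5: input=5 -> V=0 FIRE
t=6: input=5 -> V=0 FIRE
t=7: input=4 -> V=0 FIRE
t=8: input=3 -> V=15
t=9: input=3 -> V=0 FIRE
t=10: input=5 -> V=0 FIRE
t=11: input=0 -> V=0
t=12: input=3 -> V=15
t=13: input=3 -> V=0 FIRE

Answer: 2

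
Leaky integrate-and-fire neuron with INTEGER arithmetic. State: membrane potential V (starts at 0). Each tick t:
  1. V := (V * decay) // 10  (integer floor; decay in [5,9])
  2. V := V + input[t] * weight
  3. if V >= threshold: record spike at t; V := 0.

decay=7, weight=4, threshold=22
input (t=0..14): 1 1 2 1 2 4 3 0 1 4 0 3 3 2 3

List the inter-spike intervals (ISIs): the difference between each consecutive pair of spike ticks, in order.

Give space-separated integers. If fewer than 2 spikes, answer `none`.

Answer: 4 4

Derivation:
t=0: input=1 -> V=4
t=1: input=1 -> V=6
t=2: input=2 -> V=12
t=3: input=1 -> V=12
t=4: input=2 -> V=16
t=5: input=4 -> V=0 FIRE
t=6: input=3 -> V=12
t=7: input=0 -> V=8
t=8: input=1 -> V=9
t=9: input=4 -> V=0 FIRE
t=10: input=0 -> V=0
t=11: input=3 -> V=12
t=12: input=3 -> V=20
t=13: input=2 -> V=0 FIRE
t=14: input=3 -> V=12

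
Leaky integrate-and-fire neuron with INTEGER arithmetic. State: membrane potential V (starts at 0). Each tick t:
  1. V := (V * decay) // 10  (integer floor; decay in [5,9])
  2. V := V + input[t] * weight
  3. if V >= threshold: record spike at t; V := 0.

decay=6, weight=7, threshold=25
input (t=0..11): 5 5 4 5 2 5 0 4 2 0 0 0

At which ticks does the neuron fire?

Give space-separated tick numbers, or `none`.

t=0: input=5 -> V=0 FIRE
t=1: input=5 -> V=0 FIRE
t=2: input=4 -> V=0 FIRE
t=3: input=5 -> V=0 FIRE
t=4: input=2 -> V=14
t=5: input=5 -> V=0 FIRE
t=6: input=0 -> V=0
t=7: input=4 -> V=0 FIRE
t=8: input=2 -> V=14
t=9: input=0 -> V=8
t=10: input=0 -> V=4
t=11: input=0 -> V=2

Answer: 0 1 2 3 5 7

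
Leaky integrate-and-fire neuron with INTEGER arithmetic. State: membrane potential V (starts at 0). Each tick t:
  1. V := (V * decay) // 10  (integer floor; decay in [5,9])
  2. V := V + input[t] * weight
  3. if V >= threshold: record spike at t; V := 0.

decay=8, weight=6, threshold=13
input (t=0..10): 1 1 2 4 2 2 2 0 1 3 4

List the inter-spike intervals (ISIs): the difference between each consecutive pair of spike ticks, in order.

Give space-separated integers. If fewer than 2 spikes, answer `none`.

Answer: 1 2 3 1 1

Derivation:
t=0: input=1 -> V=6
t=1: input=1 -> V=10
t=2: input=2 -> V=0 FIRE
t=3: input=4 -> V=0 FIRE
t=4: input=2 -> V=12
t=5: input=2 -> V=0 FIRE
t=6: input=2 -> V=12
t=7: input=0 -> V=9
t=8: input=1 -> V=0 FIRE
t=9: input=3 -> V=0 FIRE
t=10: input=4 -> V=0 FIRE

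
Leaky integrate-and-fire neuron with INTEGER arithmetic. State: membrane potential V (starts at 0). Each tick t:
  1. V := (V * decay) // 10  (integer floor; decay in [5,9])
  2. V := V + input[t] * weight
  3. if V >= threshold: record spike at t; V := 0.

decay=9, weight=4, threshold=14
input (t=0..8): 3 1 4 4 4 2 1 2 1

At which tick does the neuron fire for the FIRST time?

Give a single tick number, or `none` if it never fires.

Answer: 1

Derivation:
t=0: input=3 -> V=12
t=1: input=1 -> V=0 FIRE
t=2: input=4 -> V=0 FIRE
t=3: input=4 -> V=0 FIRE
t=4: input=4 -> V=0 FIRE
t=5: input=2 -> V=8
t=6: input=1 -> V=11
t=7: input=2 -> V=0 FIRE
t=8: input=1 -> V=4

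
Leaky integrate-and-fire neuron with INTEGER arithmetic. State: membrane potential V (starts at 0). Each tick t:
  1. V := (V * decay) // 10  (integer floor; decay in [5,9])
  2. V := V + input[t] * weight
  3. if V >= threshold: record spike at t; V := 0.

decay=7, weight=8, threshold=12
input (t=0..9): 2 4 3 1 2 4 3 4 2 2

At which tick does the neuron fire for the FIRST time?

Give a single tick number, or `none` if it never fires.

t=0: input=2 -> V=0 FIRE
t=1: input=4 -> V=0 FIRE
t=2: input=3 -> V=0 FIRE
t=3: input=1 -> V=8
t=4: input=2 -> V=0 FIRE
t=5: input=4 -> V=0 FIRE
t=6: input=3 -> V=0 FIRE
t=7: input=4 -> V=0 FIRE
t=8: input=2 -> V=0 FIRE
t=9: input=2 -> V=0 FIRE

Answer: 0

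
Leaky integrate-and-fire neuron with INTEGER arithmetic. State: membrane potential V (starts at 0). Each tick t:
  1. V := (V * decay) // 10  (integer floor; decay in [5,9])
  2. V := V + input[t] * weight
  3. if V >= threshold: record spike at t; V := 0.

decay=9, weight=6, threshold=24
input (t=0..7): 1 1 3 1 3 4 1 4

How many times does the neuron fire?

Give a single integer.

t=0: input=1 -> V=6
t=1: input=1 -> V=11
t=2: input=3 -> V=0 FIRE
t=3: input=1 -> V=6
t=4: input=3 -> V=23
t=5: input=4 -> V=0 FIRE
t=6: input=1 -> V=6
t=7: input=4 -> V=0 FIRE

Answer: 3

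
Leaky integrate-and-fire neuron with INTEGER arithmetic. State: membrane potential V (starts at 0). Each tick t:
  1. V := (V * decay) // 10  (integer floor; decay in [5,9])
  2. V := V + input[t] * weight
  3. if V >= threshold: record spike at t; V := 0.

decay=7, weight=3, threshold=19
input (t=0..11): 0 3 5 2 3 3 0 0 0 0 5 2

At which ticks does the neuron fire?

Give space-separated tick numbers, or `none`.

Answer: 2

Derivation:
t=0: input=0 -> V=0
t=1: input=3 -> V=9
t=2: input=5 -> V=0 FIRE
t=3: input=2 -> V=6
t=4: input=3 -> V=13
t=5: input=3 -> V=18
t=6: input=0 -> V=12
t=7: input=0 -> V=8
t=8: input=0 -> V=5
t=9: input=0 -> V=3
t=10: input=5 -> V=17
t=11: input=2 -> V=17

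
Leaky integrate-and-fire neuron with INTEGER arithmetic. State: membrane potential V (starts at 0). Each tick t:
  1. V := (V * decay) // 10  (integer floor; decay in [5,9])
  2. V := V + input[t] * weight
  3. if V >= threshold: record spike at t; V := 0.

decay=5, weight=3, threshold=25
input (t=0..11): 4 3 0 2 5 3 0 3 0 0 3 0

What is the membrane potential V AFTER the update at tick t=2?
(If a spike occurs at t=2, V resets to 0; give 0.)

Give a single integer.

Answer: 7

Derivation:
t=0: input=4 -> V=12
t=1: input=3 -> V=15
t=2: input=0 -> V=7
t=3: input=2 -> V=9
t=4: input=5 -> V=19
t=5: input=3 -> V=18
t=6: input=0 -> V=9
t=7: input=3 -> V=13
t=8: input=0 -> V=6
t=9: input=0 -> V=3
t=10: input=3 -> V=10
t=11: input=0 -> V=5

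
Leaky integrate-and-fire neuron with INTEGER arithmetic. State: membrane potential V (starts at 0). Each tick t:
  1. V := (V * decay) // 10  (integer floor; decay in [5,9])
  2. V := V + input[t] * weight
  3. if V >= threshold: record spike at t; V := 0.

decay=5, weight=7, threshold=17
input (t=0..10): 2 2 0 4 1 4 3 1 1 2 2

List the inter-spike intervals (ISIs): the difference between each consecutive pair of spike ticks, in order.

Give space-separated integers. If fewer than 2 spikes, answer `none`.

Answer: 2 2 1 3

Derivation:
t=0: input=2 -> V=14
t=1: input=2 -> V=0 FIRE
t=2: input=0 -> V=0
t=3: input=4 -> V=0 FIRE
t=4: input=1 -> V=7
t=5: input=4 -> V=0 FIRE
t=6: input=3 -> V=0 FIRE
t=7: input=1 -> V=7
t=8: input=1 -> V=10
t=9: input=2 -> V=0 FIRE
t=10: input=2 -> V=14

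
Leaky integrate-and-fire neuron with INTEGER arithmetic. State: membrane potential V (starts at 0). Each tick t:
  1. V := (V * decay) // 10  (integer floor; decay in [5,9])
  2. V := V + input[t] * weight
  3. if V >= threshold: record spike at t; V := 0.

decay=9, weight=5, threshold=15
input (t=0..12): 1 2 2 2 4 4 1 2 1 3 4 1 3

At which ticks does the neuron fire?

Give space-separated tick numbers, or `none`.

t=0: input=1 -> V=5
t=1: input=2 -> V=14
t=2: input=2 -> V=0 FIRE
t=3: input=2 -> V=10
t=4: input=4 -> V=0 FIRE
t=5: input=4 -> V=0 FIRE
t=6: input=1 -> V=5
t=7: input=2 -> V=14
t=8: input=1 -> V=0 FIRE
t=9: input=3 -> V=0 FIRE
t=10: input=4 -> V=0 FIRE
t=11: input=1 -> V=5
t=12: input=3 -> V=0 FIRE

Answer: 2 4 5 8 9 10 12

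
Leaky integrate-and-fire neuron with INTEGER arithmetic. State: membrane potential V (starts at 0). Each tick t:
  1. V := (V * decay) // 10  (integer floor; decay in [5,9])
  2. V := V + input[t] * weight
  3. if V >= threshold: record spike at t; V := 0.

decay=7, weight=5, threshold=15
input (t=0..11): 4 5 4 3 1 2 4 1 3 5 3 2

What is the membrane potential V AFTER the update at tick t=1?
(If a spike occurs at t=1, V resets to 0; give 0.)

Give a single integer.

t=0: input=4 -> V=0 FIRE
t=1: input=5 -> V=0 FIRE
t=2: input=4 -> V=0 FIRE
t=3: input=3 -> V=0 FIRE
t=4: input=1 -> V=5
t=5: input=2 -> V=13
t=6: input=4 -> V=0 FIRE
t=7: input=1 -> V=5
t=8: input=3 -> V=0 FIRE
t=9: input=5 -> V=0 FIRE
t=10: input=3 -> V=0 FIRE
t=11: input=2 -> V=10

Answer: 0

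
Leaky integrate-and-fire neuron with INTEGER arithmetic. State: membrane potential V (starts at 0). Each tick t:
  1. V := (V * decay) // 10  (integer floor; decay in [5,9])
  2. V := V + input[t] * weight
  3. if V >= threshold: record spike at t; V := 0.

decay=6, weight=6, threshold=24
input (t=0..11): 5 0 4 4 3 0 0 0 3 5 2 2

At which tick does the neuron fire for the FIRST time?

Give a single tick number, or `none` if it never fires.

t=0: input=5 -> V=0 FIRE
t=1: input=0 -> V=0
t=2: input=4 -> V=0 FIRE
t=3: input=4 -> V=0 FIRE
t=4: input=3 -> V=18
t=5: input=0 -> V=10
t=6: input=0 -> V=6
t=7: input=0 -> V=3
t=8: input=3 -> V=19
t=9: input=5 -> V=0 FIRE
t=10: input=2 -> V=12
t=11: input=2 -> V=19

Answer: 0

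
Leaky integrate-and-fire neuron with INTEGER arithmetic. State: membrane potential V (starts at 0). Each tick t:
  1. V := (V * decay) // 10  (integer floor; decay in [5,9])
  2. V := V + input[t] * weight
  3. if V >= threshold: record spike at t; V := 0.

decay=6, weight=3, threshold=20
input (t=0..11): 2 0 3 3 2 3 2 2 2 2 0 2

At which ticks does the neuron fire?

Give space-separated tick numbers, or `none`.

t=0: input=2 -> V=6
t=1: input=0 -> V=3
t=2: input=3 -> V=10
t=3: input=3 -> V=15
t=4: input=2 -> V=15
t=5: input=3 -> V=18
t=6: input=2 -> V=16
t=7: input=2 -> V=15
t=8: input=2 -> V=15
t=9: input=2 -> V=15
t=10: input=0 -> V=9
t=11: input=2 -> V=11

Answer: none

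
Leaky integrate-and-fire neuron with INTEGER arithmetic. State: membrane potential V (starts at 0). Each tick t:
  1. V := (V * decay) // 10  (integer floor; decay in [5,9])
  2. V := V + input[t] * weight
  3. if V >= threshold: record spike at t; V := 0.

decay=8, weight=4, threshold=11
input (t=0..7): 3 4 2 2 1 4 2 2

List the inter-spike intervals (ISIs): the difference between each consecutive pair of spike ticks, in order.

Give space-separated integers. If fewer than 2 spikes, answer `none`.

t=0: input=3 -> V=0 FIRE
t=1: input=4 -> V=0 FIRE
t=2: input=2 -> V=8
t=3: input=2 -> V=0 FIRE
t=4: input=1 -> V=4
t=5: input=4 -> V=0 FIRE
t=6: input=2 -> V=8
t=7: input=2 -> V=0 FIRE

Answer: 1 2 2 2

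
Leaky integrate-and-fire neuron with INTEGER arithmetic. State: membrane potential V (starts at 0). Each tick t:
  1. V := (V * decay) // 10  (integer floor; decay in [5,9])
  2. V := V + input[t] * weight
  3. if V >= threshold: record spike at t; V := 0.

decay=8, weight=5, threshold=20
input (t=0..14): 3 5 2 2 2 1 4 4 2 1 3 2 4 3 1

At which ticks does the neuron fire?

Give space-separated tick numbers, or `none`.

Answer: 1 4 6 7 10 12

Derivation:
t=0: input=3 -> V=15
t=1: input=5 -> V=0 FIRE
t=2: input=2 -> V=10
t=3: input=2 -> V=18
t=4: input=2 -> V=0 FIRE
t=5: input=1 -> V=5
t=6: input=4 -> V=0 FIRE
t=7: input=4 -> V=0 FIRE
t=8: input=2 -> V=10
t=9: input=1 -> V=13
t=10: input=3 -> V=0 FIRE
t=11: input=2 -> V=10
t=12: input=4 -> V=0 FIRE
t=13: input=3 -> V=15
t=14: input=1 -> V=17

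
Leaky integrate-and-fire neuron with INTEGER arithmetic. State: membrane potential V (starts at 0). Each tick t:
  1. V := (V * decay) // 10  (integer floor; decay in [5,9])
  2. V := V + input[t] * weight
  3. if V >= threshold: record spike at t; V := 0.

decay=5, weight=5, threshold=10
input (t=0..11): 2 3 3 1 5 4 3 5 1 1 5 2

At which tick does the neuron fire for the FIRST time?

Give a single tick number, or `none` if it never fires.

t=0: input=2 -> V=0 FIRE
t=1: input=3 -> V=0 FIRE
t=2: input=3 -> V=0 FIRE
t=3: input=1 -> V=5
t=4: input=5 -> V=0 FIRE
t=5: input=4 -> V=0 FIRE
t=6: input=3 -> V=0 FIRE
t=7: input=5 -> V=0 FIRE
t=8: input=1 -> V=5
t=9: input=1 -> V=7
t=10: input=5 -> V=0 FIRE
t=11: input=2 -> V=0 FIRE

Answer: 0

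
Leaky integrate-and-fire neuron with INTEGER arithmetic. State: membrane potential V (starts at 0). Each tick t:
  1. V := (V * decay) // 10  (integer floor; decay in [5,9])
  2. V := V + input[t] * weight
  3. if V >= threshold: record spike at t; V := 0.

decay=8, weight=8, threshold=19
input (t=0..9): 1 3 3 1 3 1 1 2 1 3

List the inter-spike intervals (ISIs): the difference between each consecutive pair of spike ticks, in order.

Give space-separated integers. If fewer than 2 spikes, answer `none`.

t=0: input=1 -> V=8
t=1: input=3 -> V=0 FIRE
t=2: input=3 -> V=0 FIRE
t=3: input=1 -> V=8
t=4: input=3 -> V=0 FIRE
t=5: input=1 -> V=8
t=6: input=1 -> V=14
t=7: input=2 -> V=0 FIRE
t=8: input=1 -> V=8
t=9: input=3 -> V=0 FIRE

Answer: 1 2 3 2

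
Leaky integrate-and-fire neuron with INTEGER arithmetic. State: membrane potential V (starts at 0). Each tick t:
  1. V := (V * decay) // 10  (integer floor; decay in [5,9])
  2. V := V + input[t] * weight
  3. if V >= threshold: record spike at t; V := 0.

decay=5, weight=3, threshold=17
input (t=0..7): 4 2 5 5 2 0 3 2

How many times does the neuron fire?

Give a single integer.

Answer: 1

Derivation:
t=0: input=4 -> V=12
t=1: input=2 -> V=12
t=2: input=5 -> V=0 FIRE
t=3: input=5 -> V=15
t=4: input=2 -> V=13
t=5: input=0 -> V=6
t=6: input=3 -> V=12
t=7: input=2 -> V=12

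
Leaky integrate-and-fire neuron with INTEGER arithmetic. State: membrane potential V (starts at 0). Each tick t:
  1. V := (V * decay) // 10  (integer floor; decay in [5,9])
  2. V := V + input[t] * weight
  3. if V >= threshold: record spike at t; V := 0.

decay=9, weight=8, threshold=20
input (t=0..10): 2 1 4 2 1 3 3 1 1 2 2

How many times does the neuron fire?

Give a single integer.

t=0: input=2 -> V=16
t=1: input=1 -> V=0 FIRE
t=2: input=4 -> V=0 FIRE
t=3: input=2 -> V=16
t=4: input=1 -> V=0 FIRE
t=5: input=3 -> V=0 FIRE
t=6: input=3 -> V=0 FIRE
t=7: input=1 -> V=8
t=8: input=1 -> V=15
t=9: input=2 -> V=0 FIRE
t=10: input=2 -> V=16

Answer: 6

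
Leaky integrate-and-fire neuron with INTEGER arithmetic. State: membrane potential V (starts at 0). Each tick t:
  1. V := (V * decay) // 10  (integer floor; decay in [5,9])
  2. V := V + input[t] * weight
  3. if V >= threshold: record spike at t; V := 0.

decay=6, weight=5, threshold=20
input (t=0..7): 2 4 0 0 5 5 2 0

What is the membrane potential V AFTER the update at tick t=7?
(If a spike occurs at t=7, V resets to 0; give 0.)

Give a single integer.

t=0: input=2 -> V=10
t=1: input=4 -> V=0 FIRE
t=2: input=0 -> V=0
t=3: input=0 -> V=0
t=4: input=5 -> V=0 FIRE
t=5: input=5 -> V=0 FIRE
t=6: input=2 -> V=10
t=7: input=0 -> V=6

Answer: 6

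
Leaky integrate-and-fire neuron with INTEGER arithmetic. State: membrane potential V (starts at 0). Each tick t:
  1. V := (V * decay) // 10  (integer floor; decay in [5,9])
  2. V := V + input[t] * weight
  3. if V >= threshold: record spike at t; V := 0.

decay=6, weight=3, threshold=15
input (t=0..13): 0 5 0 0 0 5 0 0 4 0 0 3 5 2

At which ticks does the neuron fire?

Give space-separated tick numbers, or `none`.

t=0: input=0 -> V=0
t=1: input=5 -> V=0 FIRE
t=2: input=0 -> V=0
t=3: input=0 -> V=0
t=4: input=0 -> V=0
t=5: input=5 -> V=0 FIRE
t=6: input=0 -> V=0
t=7: input=0 -> V=0
t=8: input=4 -> V=12
t=9: input=0 -> V=7
t=10: input=0 -> V=4
t=11: input=3 -> V=11
t=12: input=5 -> V=0 FIRE
t=13: input=2 -> V=6

Answer: 1 5 12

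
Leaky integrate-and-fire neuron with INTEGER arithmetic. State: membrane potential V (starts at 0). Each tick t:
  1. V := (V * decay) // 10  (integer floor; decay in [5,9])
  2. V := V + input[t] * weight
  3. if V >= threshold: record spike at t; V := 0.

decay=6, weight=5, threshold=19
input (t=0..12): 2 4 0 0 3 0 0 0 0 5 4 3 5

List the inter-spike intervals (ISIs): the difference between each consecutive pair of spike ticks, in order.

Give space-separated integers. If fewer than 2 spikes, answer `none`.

Answer: 8 1 2

Derivation:
t=0: input=2 -> V=10
t=1: input=4 -> V=0 FIRE
t=2: input=0 -> V=0
t=3: input=0 -> V=0
t=4: input=3 -> V=15
t=5: input=0 -> V=9
t=6: input=0 -> V=5
t=7: input=0 -> V=3
t=8: input=0 -> V=1
t=9: input=5 -> V=0 FIRE
t=10: input=4 -> V=0 FIRE
t=11: input=3 -> V=15
t=12: input=5 -> V=0 FIRE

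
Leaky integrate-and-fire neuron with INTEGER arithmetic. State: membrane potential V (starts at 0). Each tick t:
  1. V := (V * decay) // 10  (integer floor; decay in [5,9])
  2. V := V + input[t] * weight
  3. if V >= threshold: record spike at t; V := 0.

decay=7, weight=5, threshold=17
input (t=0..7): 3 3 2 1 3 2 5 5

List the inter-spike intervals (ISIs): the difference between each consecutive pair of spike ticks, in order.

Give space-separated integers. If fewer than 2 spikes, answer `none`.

Answer: 3 2 1

Derivation:
t=0: input=3 -> V=15
t=1: input=3 -> V=0 FIRE
t=2: input=2 -> V=10
t=3: input=1 -> V=12
t=4: input=3 -> V=0 FIRE
t=5: input=2 -> V=10
t=6: input=5 -> V=0 FIRE
t=7: input=5 -> V=0 FIRE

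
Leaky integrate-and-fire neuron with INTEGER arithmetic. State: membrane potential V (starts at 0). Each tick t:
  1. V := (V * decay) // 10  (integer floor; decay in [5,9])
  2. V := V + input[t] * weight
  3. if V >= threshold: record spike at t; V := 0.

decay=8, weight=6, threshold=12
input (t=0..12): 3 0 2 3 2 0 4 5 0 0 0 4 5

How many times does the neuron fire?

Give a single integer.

Answer: 8

Derivation:
t=0: input=3 -> V=0 FIRE
t=1: input=0 -> V=0
t=2: input=2 -> V=0 FIRE
t=3: input=3 -> V=0 FIRE
t=4: input=2 -> V=0 FIRE
t=5: input=0 -> V=0
t=6: input=4 -> V=0 FIRE
t=7: input=5 -> V=0 FIRE
t=8: input=0 -> V=0
t=9: input=0 -> V=0
t=10: input=0 -> V=0
t=11: input=4 -> V=0 FIRE
t=12: input=5 -> V=0 FIRE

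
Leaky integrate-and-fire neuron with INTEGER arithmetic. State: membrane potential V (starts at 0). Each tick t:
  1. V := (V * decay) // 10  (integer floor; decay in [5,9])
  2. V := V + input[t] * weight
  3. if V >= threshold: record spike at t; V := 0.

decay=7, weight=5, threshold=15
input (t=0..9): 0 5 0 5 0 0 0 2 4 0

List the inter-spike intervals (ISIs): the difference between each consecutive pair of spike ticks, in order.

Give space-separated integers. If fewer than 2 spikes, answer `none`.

Answer: 2 5

Derivation:
t=0: input=0 -> V=0
t=1: input=5 -> V=0 FIRE
t=2: input=0 -> V=0
t=3: input=5 -> V=0 FIRE
t=4: input=0 -> V=0
t=5: input=0 -> V=0
t=6: input=0 -> V=0
t=7: input=2 -> V=10
t=8: input=4 -> V=0 FIRE
t=9: input=0 -> V=0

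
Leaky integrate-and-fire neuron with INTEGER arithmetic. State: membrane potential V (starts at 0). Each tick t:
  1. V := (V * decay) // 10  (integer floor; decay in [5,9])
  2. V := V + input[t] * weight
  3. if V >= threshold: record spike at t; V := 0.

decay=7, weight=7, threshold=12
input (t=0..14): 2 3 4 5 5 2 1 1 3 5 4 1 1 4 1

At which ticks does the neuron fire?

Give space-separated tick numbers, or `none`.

Answer: 0 1 2 3 4 5 8 9 10 13

Derivation:
t=0: input=2 -> V=0 FIRE
t=1: input=3 -> V=0 FIRE
t=2: input=4 -> V=0 FIRE
t=3: input=5 -> V=0 FIRE
t=4: input=5 -> V=0 FIRE
t=5: input=2 -> V=0 FIRE
t=6: input=1 -> V=7
t=7: input=1 -> V=11
t=8: input=3 -> V=0 FIRE
t=9: input=5 -> V=0 FIRE
t=10: input=4 -> V=0 FIRE
t=11: input=1 -> V=7
t=12: input=1 -> V=11
t=13: input=4 -> V=0 FIRE
t=14: input=1 -> V=7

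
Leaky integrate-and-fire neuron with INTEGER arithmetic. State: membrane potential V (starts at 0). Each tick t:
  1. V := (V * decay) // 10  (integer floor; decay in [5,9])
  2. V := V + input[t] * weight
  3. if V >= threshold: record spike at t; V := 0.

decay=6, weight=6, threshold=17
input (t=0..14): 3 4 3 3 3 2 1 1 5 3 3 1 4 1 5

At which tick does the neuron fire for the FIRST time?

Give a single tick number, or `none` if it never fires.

Answer: 0

Derivation:
t=0: input=3 -> V=0 FIRE
t=1: input=4 -> V=0 FIRE
t=2: input=3 -> V=0 FIRE
t=3: input=3 -> V=0 FIRE
t=4: input=3 -> V=0 FIRE
t=5: input=2 -> V=12
t=6: input=1 -> V=13
t=7: input=1 -> V=13
t=8: input=5 -> V=0 FIRE
t=9: input=3 -> V=0 FIRE
t=10: input=3 -> V=0 FIRE
t=11: input=1 -> V=6
t=12: input=4 -> V=0 FIRE
t=13: input=1 -> V=6
t=14: input=5 -> V=0 FIRE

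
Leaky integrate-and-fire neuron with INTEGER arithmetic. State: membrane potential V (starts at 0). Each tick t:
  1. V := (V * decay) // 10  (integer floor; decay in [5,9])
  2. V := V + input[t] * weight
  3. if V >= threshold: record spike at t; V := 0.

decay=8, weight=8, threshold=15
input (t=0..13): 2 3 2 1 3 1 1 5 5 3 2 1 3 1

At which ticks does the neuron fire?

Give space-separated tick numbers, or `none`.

t=0: input=2 -> V=0 FIRE
t=1: input=3 -> V=0 FIRE
t=2: input=2 -> V=0 FIRE
t=3: input=1 -> V=8
t=4: input=3 -> V=0 FIRE
t=5: input=1 -> V=8
t=6: input=1 -> V=14
t=7: input=5 -> V=0 FIRE
t=8: input=5 -> V=0 FIRE
t=9: input=3 -> V=0 FIRE
t=10: input=2 -> V=0 FIRE
t=11: input=1 -> V=8
t=12: input=3 -> V=0 FIRE
t=13: input=1 -> V=8

Answer: 0 1 2 4 7 8 9 10 12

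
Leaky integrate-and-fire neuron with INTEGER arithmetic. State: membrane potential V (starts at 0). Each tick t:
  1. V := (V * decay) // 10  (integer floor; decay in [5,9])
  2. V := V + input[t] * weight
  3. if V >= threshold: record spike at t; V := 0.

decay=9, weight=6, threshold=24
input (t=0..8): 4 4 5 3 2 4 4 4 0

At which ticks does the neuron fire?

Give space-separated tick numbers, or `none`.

Answer: 0 1 2 4 5 6 7

Derivation:
t=0: input=4 -> V=0 FIRE
t=1: input=4 -> V=0 FIRE
t=2: input=5 -> V=0 FIRE
t=3: input=3 -> V=18
t=4: input=2 -> V=0 FIRE
t=5: input=4 -> V=0 FIRE
t=6: input=4 -> V=0 FIRE
t=7: input=4 -> V=0 FIRE
t=8: input=0 -> V=0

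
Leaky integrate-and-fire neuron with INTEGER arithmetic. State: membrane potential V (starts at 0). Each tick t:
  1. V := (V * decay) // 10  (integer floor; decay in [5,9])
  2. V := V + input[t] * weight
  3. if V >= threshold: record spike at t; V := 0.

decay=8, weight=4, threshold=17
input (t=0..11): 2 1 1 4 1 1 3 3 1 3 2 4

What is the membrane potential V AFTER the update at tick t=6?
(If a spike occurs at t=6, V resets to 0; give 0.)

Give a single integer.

Answer: 0

Derivation:
t=0: input=2 -> V=8
t=1: input=1 -> V=10
t=2: input=1 -> V=12
t=3: input=4 -> V=0 FIRE
t=4: input=1 -> V=4
t=5: input=1 -> V=7
t=6: input=3 -> V=0 FIRE
t=7: input=3 -> V=12
t=8: input=1 -> V=13
t=9: input=3 -> V=0 FIRE
t=10: input=2 -> V=8
t=11: input=4 -> V=0 FIRE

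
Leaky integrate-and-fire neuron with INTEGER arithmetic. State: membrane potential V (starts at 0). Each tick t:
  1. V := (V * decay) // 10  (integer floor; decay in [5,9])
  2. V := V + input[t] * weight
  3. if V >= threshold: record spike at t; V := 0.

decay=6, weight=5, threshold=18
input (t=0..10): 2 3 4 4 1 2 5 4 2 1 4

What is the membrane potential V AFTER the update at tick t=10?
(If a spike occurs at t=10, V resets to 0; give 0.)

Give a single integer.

t=0: input=2 -> V=10
t=1: input=3 -> V=0 FIRE
t=2: input=4 -> V=0 FIRE
t=3: input=4 -> V=0 FIRE
t=4: input=1 -> V=5
t=5: input=2 -> V=13
t=6: input=5 -> V=0 FIRE
t=7: input=4 -> V=0 FIRE
t=8: input=2 -> V=10
t=9: input=1 -> V=11
t=10: input=4 -> V=0 FIRE

Answer: 0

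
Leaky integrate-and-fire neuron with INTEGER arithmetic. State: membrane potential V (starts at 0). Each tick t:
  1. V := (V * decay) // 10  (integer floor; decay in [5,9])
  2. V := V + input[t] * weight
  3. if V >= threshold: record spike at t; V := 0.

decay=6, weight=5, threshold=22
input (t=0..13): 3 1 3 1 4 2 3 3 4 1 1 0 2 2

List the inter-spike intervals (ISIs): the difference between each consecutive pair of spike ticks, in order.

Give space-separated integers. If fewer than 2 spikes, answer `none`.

Answer: 2 3

Derivation:
t=0: input=3 -> V=15
t=1: input=1 -> V=14
t=2: input=3 -> V=0 FIRE
t=3: input=1 -> V=5
t=4: input=4 -> V=0 FIRE
t=5: input=2 -> V=10
t=6: input=3 -> V=21
t=7: input=3 -> V=0 FIRE
t=8: input=4 -> V=20
t=9: input=1 -> V=17
t=10: input=1 -> V=15
t=11: input=0 -> V=9
t=12: input=2 -> V=15
t=13: input=2 -> V=19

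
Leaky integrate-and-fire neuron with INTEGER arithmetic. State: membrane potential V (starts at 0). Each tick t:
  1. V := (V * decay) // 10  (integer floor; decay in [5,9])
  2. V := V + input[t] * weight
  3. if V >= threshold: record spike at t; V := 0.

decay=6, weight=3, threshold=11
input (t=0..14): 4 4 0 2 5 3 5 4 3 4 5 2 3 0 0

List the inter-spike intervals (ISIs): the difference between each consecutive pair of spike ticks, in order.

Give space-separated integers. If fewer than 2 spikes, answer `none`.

t=0: input=4 -> V=0 FIRE
t=1: input=4 -> V=0 FIRE
t=2: input=0 -> V=0
t=3: input=2 -> V=6
t=4: input=5 -> V=0 FIRE
t=5: input=3 -> V=9
t=6: input=5 -> V=0 FIRE
t=7: input=4 -> V=0 FIRE
t=8: input=3 -> V=9
t=9: input=4 -> V=0 FIRE
t=10: input=5 -> V=0 FIRE
t=11: input=2 -> V=6
t=12: input=3 -> V=0 FIRE
t=13: input=0 -> V=0
t=14: input=0 -> V=0

Answer: 1 3 2 1 2 1 2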